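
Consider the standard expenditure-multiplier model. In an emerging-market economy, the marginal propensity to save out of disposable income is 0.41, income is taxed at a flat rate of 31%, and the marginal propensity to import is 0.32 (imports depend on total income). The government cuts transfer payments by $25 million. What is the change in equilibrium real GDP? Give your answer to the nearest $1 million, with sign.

−$16 million

MPC = 1 − MPS = 1 − 0.41 = 0.59.
The transfer change shifts disposable income by −$25 million, so first-round consumption changes by c·ΔTR = 0.59 × (−$25 million) = −$14.75 million.
Expenditure multiplier = 1/(1 − c(1−t) + m) = 1/(1 − 0.59×0.69 + 0.32) = 1/0.9129 ≈ 1.095.
The transfer multiplier is c × k ≈ 0.646, so ΔY = k × (c·ΔTR) = (−$14.75 million) / 0.9129 ≈ −$16 million.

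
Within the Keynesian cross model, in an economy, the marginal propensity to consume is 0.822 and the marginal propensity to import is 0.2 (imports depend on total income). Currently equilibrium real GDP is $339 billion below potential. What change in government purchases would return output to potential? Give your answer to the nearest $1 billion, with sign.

+$128 billion

Spending multiplier = 1/(1 − c + m) = 1/(1 − 0.822 + 0.2) = 1/0.378 ≈ 2.646.
Need ΔY = +$339 billion, so ΔG = ΔY/k = (+$339 billion) × 0.378 ≈ +$128 billion.
The government should increase government purchases by $128 billion.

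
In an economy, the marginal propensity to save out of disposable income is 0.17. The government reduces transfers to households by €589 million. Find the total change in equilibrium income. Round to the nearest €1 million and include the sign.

−€2,876 million

MPC = 1 − MPS = 1 − 0.17 = 0.83.
The transfer change shifts disposable income by −€589 million, so first-round consumption changes by c·ΔTR = 0.83 × (−€589 million) = −€488.87 million.
Expenditure multiplier = 1/(1 − MPC) = 1/(1 − 0.83) = 1/0.17 ≈ 5.882.
The transfer multiplier is c × k ≈ 4.882, so ΔY = k × (c·ΔTR) = (−€488.87 million) / 0.17 ≈ −€2,876 million.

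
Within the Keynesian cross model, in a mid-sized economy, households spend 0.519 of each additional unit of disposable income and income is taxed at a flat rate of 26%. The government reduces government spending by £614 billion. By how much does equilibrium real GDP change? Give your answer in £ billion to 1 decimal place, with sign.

−£996.9 billion

Government-spending multiplier = 1/(1 − c(1−t)) = 1/(1 − 0.519×0.74) = 1/0.61594 ≈ 1.624.
ΔY = k × ΔG = (−£614 billion) / 0.61594 ≈ −£996.9 billion.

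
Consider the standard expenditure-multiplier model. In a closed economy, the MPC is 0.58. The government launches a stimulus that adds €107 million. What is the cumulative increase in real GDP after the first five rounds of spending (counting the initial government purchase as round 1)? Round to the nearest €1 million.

Round 1 adds ΔG = €107 million; each later round is MPC = 0.58 times the previous.
After 5 rounds: 107 + 62.06 + 35.9948 + 20.876984 + 12.10865072 = ΔG·(1 − c^5)/(1 − c) = 107 × (1 − 0.0656356768)/0.42 ≈ €238 million.

€238 million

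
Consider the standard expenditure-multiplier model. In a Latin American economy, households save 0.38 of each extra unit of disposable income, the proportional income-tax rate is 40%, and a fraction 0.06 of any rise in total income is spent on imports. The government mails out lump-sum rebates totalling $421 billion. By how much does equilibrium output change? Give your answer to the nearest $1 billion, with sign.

MPC = 1 − MPS = 1 − 0.38 = 0.62.
A lump-sum tax change of −$421 billion shifts disposable income by +$421 billion; first-round consumption changes by −c × ΔT = −0.62 × (−$421 billion) = +$261.02 billion.
Expenditure multiplier = 1/(1 − c(1−t) + m) = 1/(1 − 0.62×0.6 + 0.06) = 1/0.688 ≈ 1.453.
The tax multiplier is −c × k ≈ −0.901, so ΔY = k × (−c·ΔT) = (+$261.02 billion) / 0.688 ≈ +$379 billion.

+$379 billion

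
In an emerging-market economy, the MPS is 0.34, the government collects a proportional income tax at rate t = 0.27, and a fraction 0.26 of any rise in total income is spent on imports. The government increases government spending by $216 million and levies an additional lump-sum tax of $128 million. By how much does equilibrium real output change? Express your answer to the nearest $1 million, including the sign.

+$169 million

MPC = 1 − MPS = 1 − 0.34 = 0.66.
Expenditure multiplier = 1/(1 − c(1−t) + m) = 1/(1 − 0.66×0.73 + 0.26) = 1/0.7782 ≈ 1.285.
ΔG contributes k·ΔG = (+$216 million) / 0.7782 ≈ +$277.6 million.
ΔT of +$128 million changes first-round spending by −c·ΔT = −$84.48 million, contributing k·(−c·ΔT) = (−$84.48 million) / 0.7782 ≈ −$108.6 million.
Net ΔY = k(ΔG − c·ΔT) = (+$131.52 million) / 0.7782 ≈ +$169 million.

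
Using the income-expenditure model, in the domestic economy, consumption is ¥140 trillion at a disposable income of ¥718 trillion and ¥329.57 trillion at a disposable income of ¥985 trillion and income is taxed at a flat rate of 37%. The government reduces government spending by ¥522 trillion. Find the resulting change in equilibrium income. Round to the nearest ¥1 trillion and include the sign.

MPC = ΔC/ΔYd = (329.57 − 140)/(985 − 718) = 189.57/267 = 0.71.
Spending multiplier = 1/(1 − c(1−t)) = 1/(1 − 0.71×0.63) = 1/0.5527 ≈ 1.809.
ΔY = k × ΔG = (−¥522 trillion) / 0.5527 ≈ −¥944 trillion.

−¥944 trillion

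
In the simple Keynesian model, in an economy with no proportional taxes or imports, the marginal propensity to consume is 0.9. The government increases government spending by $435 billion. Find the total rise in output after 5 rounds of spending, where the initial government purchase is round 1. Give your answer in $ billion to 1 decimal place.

$1,781.4 billion

Round 1 adds ΔG = $435 billion; each later round is MPC = 0.9 times the previous.
After 5 rounds: 435 + 391.5 + 352.35 + 317.115 + 285.4035 = ΔG·(1 − c^5)/(1 − c) = 435 × (1 − 0.59049)/0.1 ≈ $1,781.4 billion.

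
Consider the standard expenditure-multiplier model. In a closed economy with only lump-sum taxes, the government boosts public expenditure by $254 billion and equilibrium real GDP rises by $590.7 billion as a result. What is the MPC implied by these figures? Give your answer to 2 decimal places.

Implied spending multiplier k = ΔY/ΔG = 590.7/254 ≈ 2.3256.
Since k = 1/(1 − MPC), MPC = 1 − 1/k = 1 − ΔG/ΔY = 1 − 254/590.7 ≈ 0.57.

0.57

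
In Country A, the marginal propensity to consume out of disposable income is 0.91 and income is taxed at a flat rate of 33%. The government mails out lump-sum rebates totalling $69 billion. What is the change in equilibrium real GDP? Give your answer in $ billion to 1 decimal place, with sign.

A lump-sum tax change of −$69 billion shifts disposable income by +$69 billion; first-round consumption changes by −c × ΔT = −0.91 × (−$69 billion) = +$62.79 billion.
Expenditure multiplier = 1/(1 − c(1−t)) = 1/(1 − 0.91×0.67) = 1/0.3903 ≈ 2.562.
The tax multiplier is −c × k ≈ −2.332, so ΔY = k × (−c·ΔT) = (+$62.79 billion) / 0.3903 ≈ +$160.9 billion.

+$160.9 billion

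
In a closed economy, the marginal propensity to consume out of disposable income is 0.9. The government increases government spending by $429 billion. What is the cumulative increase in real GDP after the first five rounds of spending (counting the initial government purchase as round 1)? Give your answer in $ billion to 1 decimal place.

Round 1 adds ΔG = $429 billion; each later round is MPC = 0.9 times the previous.
After 5 rounds: 429 + 386.1 + 347.49 + 312.741 + 281.4669 = ΔG·(1 − c^5)/(1 − c) = 429 × (1 − 0.59049)/0.1 ≈ $1,756.8 billion.

$1,756.8 billion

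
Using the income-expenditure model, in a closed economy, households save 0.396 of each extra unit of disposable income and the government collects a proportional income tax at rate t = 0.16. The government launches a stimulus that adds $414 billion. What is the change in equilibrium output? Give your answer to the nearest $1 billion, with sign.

+$840 billion

MPC = 1 − MPS = 1 − 0.396 = 0.604.
Government-spending multiplier = 1/(1 − c(1−t)) = 1/(1 − 0.604×0.84) = 1/0.49264 ≈ 2.03.
ΔY = k × ΔG = (+$414 billion) / 0.49264 ≈ +$840 billion.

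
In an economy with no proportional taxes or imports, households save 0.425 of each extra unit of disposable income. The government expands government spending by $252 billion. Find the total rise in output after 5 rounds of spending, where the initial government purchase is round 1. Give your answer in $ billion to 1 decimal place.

$555.7 billion

MPC = 1 − MPS = 1 − 0.425 = 0.575.
Round 1 adds ΔG = $252 billion; each later round is MPC = 0.575 times the previous.
After 5 rounds: 252 + 144.9 + 83.3175 + 47.9075625 + 27.5468484375 = ΔG·(1 − c^5)/(1 − c) = 252 × (1 − 0.062854912109375)/0.425 ≈ $555.7 billion.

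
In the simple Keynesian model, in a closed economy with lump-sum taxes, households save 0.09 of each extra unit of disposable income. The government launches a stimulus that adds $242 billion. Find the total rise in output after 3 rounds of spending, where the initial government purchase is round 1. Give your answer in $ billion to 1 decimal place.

MPC = 1 − MPS = 1 − 0.09 = 0.91.
Round 1 adds ΔG = $242 billion; each later round is MPC = 0.91 times the previous.
After 3 rounds: 242 + 220.22 + 200.4002 = ΔG·(1 − c^3)/(1 − c) = 242 × (1 − 0.753571)/0.09 ≈ $662.6 billion.

$662.6 billion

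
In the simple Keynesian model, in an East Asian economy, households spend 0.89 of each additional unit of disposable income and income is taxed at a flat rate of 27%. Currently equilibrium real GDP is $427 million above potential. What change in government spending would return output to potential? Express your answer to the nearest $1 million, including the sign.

−$150 million

Spending multiplier = 1/(1 − c(1−t)) = 1/(1 − 0.89×0.73) = 1/0.3503 ≈ 2.855.
Need ΔY = −$427 million, so ΔG = ΔY/k = (−$427 million) × 0.3503 ≈ −$150 million.
The government should cut government spending by $150 million.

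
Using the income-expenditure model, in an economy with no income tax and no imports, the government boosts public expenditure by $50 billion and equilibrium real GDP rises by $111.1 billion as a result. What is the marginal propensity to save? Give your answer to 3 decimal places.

Implied spending multiplier k = ΔY/ΔG = 111.1/50 = 2.222.
Since k = 1/(1 − MPC), MPC = 1 − 1/k = 1 − ΔG/ΔY = 1 − 50/111.1 ≈ 0.550.
MPS = 1 − MPC = 0.450.

0.450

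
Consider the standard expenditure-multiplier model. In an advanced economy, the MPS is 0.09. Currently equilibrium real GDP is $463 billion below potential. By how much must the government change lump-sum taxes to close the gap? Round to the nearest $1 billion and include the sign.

MPC = 1 − MPS = 1 − 0.09 = 0.91.
Spending multiplier = 1/(1 − MPC) = 1/(1 − 0.91) = 1/0.09 ≈ 11.111.
Tax multiplier = −c·k = −0.91/0.09 ≈ −10.111. Need ΔY = +$463 billion, so ΔT = ΔY/(−c·k) = −(+$463 billion) × 0.09 / 0.91 ≈ −$46 billion.
The government should cut lump-sum taxes by $46 billion.

−$46 billion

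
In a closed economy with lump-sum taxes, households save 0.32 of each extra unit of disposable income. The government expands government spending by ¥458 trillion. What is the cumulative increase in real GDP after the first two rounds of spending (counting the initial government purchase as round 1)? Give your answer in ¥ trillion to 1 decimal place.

MPC = 1 − MPS = 1 − 0.32 = 0.68.
Round 1 adds ΔG = ¥458 trillion; each later round is MPC = 0.68 times the previous.
After 2 rounds: 458 + 311.44 = ΔG·(1 − c^2)/(1 − c) = 458 × (1 − 0.4624)/0.32 ≈ ¥769.4 trillion.

¥769.4 trillion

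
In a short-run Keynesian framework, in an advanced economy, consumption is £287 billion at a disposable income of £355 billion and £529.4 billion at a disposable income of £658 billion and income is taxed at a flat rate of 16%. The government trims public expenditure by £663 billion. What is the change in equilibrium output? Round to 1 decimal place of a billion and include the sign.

MPC = ΔC/ΔYd = (529.4 − 287)/(658 − 355) = 242.4/303 = 0.8.
Spending multiplier = 1/(1 − c(1−t)) = 1/(1 − 0.8×0.84) = 1/0.328 ≈ 3.049.
ΔY = k × ΔG = (−£663 billion) / 0.328 ≈ −£2,021.3 billion.

−£2,021.3 billion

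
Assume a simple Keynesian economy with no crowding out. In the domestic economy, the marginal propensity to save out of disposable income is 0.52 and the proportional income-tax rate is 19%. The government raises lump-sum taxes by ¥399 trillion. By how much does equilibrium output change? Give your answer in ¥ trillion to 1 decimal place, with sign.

MPC = 1 − MPS = 1 − 0.52 = 0.48.
A lump-sum tax change of +¥399 trillion shifts disposable income by −¥399 trillion; first-round consumption changes by −c × ΔT = −0.48 × (+¥399 trillion) = −¥191.52 trillion.
Expenditure multiplier = 1/(1 − c(1−t)) = 1/(1 − 0.48×0.81) = 1/0.6112 ≈ 1.636.
The tax multiplier is −c × k ≈ −0.785, so ΔY = k × (−c·ΔT) = (−¥191.52 trillion) / 0.6112 ≈ −¥313.4 trillion.

−¥313.4 trillion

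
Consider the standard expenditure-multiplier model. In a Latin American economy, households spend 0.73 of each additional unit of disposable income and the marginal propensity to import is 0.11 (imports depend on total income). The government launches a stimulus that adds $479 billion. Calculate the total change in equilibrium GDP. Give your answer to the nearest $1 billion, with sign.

Spending multiplier = 1/(1 − c + m) = 1/(1 − 0.73 + 0.11) = 1/0.38 ≈ 2.632.
ΔY = k × ΔG = (+$479 billion) / 0.38 ≈ +$1,261 billion.

+$1,261 billion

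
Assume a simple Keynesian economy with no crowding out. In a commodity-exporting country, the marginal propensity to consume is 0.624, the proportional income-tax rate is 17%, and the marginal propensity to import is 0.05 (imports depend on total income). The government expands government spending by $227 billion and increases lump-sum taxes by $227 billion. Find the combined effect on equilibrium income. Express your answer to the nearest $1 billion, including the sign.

Expenditure multiplier = 1/(1 − c(1−t) + m) = 1/(1 − 0.624×0.83 + 0.05) = 1/0.53208 ≈ 1.879.
ΔG contributes k·ΔG = (+$227 billion) / 0.53208 ≈ +$426.6 billion.
ΔT of +$227 billion changes first-round spending by −c·ΔT = −$141.648 billion, contributing k·(−c·ΔT) = (−$141.648 billion) / 0.53208 ≈ −$266.2 billion.
Net ΔY = k(ΔG − c·ΔT) = (+$85.352 billion) / 0.53208 ≈ +$160 billion.

+$160 billion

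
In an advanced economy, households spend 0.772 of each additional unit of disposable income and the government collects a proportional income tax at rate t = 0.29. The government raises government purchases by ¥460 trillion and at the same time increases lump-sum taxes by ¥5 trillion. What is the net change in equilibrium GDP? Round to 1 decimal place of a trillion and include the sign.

Expenditure multiplier = 1/(1 − c(1−t)) = 1/(1 − 0.772×0.71) = 1/0.45188 ≈ 2.213.
ΔG contributes k·ΔG = (+¥460 trillion) / 0.45188 ≈ +¥1,018 trillion.
ΔT of +¥5 trillion changes first-round spending by −c·ΔT = −¥3.86 trillion, contributing k·(−c·ΔT) = (−¥3.86 trillion) / 0.45188 ≈ −¥8.5 trillion.
Net ΔY = k(ΔG − c·ΔT) = (+¥456.14 trillion) / 0.45188 ≈ +¥1,009.4 trillion.

+¥1,009.4 trillion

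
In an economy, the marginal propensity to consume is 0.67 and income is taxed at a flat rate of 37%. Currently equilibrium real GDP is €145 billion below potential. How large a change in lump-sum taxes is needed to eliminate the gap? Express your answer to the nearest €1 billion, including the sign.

−€125 billion

Spending multiplier = 1/(1 − c(1−t)) = 1/(1 − 0.67×0.63) = 1/0.5779 ≈ 1.73.
Tax multiplier = −c·k = −0.67/0.5779 ≈ −1.159. Need ΔY = +€145 billion, so ΔT = ΔY/(−c·k) = −(+€145 billion) × 0.5779 / 0.67 ≈ −€125 billion.
The government should cut lump-sum taxes by €125 billion.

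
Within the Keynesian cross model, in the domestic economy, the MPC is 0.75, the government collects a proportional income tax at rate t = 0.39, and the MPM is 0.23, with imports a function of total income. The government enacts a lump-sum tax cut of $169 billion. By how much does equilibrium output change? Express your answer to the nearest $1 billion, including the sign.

+$164 billion

A lump-sum tax change of −$169 billion shifts disposable income by +$169 billion; first-round consumption changes by −c × ΔT = −0.75 × (−$169 billion) = +$126.75 billion.
Expenditure multiplier = 1/(1 − c(1−t) + m) = 1/(1 − 0.75×0.61 + 0.23) = 1/0.7725 ≈ 1.294.
The tax multiplier is −c × k ≈ −0.971, so ΔY = k × (−c·ΔT) = (+$126.75 billion) / 0.7725 ≈ +$164 billion.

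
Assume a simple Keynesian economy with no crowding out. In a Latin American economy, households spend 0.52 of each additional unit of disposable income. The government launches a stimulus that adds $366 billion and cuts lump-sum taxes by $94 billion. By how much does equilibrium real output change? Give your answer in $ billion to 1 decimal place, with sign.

Expenditure multiplier = 1/(1 − MPC) = 1/(1 − 0.52) = 1/0.48 ≈ 2.083.
ΔG contributes k·ΔG = (+$366 billion) / 0.48 = +$762.5 billion.
ΔT of −$94 billion changes first-round spending by −c·ΔT = +$48.88 billion, contributing k·(−c·ΔT) = (+$48.88 billion) / 0.48 ≈ +$101.8 billion.
Net ΔY = k(ΔG − c·ΔT) = (+$414.88 billion) / 0.48 ≈ +$864.3 billion.

+$864.3 billion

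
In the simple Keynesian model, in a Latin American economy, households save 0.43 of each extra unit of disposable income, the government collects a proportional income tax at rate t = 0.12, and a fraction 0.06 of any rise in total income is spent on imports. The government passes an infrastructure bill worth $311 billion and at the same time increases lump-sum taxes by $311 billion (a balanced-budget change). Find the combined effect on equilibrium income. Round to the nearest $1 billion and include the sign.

+$239 billion

MPC = 1 − MPS = 1 − 0.43 = 0.57.
Expenditure multiplier = 1/(1 − c(1−t) + m) = 1/(1 − 0.57×0.88 + 0.06) = 1/0.5584 ≈ 1.791.
ΔG contributes k·ΔG = (+$311 billion) / 0.5584 ≈ +$556.9 billion.
ΔT of +$311 billion changes first-round spending by −c·ΔT = −$177.27 billion, contributing k·(−c·ΔT) = (−$177.27 billion) / 0.5584 ≈ −$317.5 billion.
Net ΔY = k(ΔG − c·ΔT) = (+$133.73 billion) / 0.5584 ≈ +$239 billion.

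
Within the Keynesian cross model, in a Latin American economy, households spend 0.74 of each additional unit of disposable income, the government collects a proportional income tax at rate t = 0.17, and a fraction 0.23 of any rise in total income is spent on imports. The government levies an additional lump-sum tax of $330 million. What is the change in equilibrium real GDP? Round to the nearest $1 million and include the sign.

−$397 million

A lump-sum tax change of +$330 million shifts disposable income by −$330 million; first-round consumption changes by −c × ΔT = −0.74 × (+$330 million) = −$244.2 million.
Expenditure multiplier = 1/(1 − c(1−t) + m) = 1/(1 − 0.74×0.83 + 0.23) = 1/0.6158 ≈ 1.624.
The tax multiplier is −c × k ≈ −1.202, so ΔY = k × (−c·ΔT) = (−$244.2 million) / 0.6158 ≈ −$397 million.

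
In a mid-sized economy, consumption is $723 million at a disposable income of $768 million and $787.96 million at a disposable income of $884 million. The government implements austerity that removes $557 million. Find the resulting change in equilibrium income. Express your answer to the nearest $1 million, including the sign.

MPC = ΔC/ΔYd = (787.96 − 723)/(884 − 768) = 64.96/116 = 0.56.
Government-spending multiplier = 1/(1 − MPC) = 1/(1 − 0.56) = 1/0.44 ≈ 2.273.
ΔY = k × ΔG = (−$557 million) / 0.44 ≈ −$1,266 million.

−$1,266 million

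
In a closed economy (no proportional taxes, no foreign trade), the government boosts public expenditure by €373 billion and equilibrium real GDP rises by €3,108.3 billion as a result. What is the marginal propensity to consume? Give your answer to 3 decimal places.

Implied spending multiplier k = ΔY/ΔG = 3,108.3/373 ≈ 8.3332.
Since k = 1/(1 − MPC), MPC = 1 − 1/k = 1 − ΔG/ΔY = 1 − 373/3,108.3 ≈ 0.880.

0.880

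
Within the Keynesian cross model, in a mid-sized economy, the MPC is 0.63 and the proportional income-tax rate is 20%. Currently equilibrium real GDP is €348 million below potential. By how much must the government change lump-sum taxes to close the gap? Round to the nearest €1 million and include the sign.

Spending multiplier = 1/(1 − c(1−t)) = 1/(1 − 0.63×0.8) = 1/0.496 ≈ 2.016.
Tax multiplier = −c·k = −0.63/0.496 ≈ −1.27. Need ΔY = +€348 million, so ΔT = ΔY/(−c·k) = −(+€348 million) × 0.496 / 0.63 ≈ −€274 million.
The government should cut lump-sum taxes by €274 million.

−€274 million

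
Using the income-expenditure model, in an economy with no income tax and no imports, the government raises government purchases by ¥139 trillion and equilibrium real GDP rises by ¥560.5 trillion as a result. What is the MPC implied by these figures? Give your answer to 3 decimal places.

0.752

Implied spending multiplier k = ΔY/ΔG = 560.5/139 ≈ 4.0324.
Since k = 1/(1 − MPC), MPC = 1 − 1/k = 1 − ΔG/ΔY = 1 − 139/560.5 ≈ 0.752.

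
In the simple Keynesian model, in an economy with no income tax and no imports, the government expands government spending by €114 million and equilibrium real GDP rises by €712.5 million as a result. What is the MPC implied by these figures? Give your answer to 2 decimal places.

0.84

Implied spending multiplier k = ΔY/ΔG = 712.5/114 = 6.25.
Since k = 1/(1 − MPC), MPC = 1 − 1/k = 1 − ΔG/ΔY = 1 − 114/712.5 = 0.84.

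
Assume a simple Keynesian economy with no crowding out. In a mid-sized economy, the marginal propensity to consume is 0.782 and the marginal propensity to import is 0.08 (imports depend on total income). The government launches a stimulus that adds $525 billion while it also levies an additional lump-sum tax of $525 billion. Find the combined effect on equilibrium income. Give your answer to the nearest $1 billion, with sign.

Expenditure multiplier = 1/(1 − c + m) = 1/(1 − 0.782 + 0.08) = 1/0.298 ≈ 3.356.
ΔG contributes k·ΔG = (+$525 billion) / 0.298 ≈ +$1,761.7 billion.
ΔT of +$525 billion changes first-round spending by −c·ΔT = −$410.55 billion, contributing k·(−c·ΔT) = (−$410.55 billion) / 0.298 ≈ −$1,377.7 billion.
Net ΔY = k(ΔG − c·ΔT) = (+$114.45 billion) / 0.298 ≈ +$384 billion.

+$384 billion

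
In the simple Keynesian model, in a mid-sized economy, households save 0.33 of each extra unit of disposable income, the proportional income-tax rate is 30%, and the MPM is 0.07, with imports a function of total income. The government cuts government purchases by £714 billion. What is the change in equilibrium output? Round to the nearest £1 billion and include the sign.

MPC = 1 − MPS = 1 − 0.33 = 0.67.
Government-spending multiplier = 1/(1 − c(1−t) + m) = 1/(1 − 0.67×0.7 + 0.07) = 1/0.601 ≈ 1.664.
ΔY = k × ΔG = (−£714 billion) / 0.601 ≈ −£1,188 billion.

−£1,188 billion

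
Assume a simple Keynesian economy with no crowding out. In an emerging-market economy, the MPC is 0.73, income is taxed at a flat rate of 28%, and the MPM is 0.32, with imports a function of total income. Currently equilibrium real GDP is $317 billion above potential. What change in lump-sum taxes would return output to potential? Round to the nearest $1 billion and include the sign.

+$345 billion

Spending multiplier = 1/(1 − c(1−t) + m) = 1/(1 − 0.73×0.72 + 0.32) = 1/0.7944 ≈ 1.259.
Tax multiplier = −c·k = −0.73/0.7944 ≈ −0.919. Need ΔY = −$317 billion, so ΔT = ΔY/(−c·k) = −(−$317 billion) × 0.7944 / 0.73 ≈ +$345 billion.
The government should raise lump-sum taxes by $345 billion.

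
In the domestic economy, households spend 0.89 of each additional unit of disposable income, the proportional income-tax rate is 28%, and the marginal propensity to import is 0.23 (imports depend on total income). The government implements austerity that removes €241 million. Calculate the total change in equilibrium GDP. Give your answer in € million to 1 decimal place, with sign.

−€409.0 million

Government-spending multiplier = 1/(1 − c(1−t) + m) = 1/(1 − 0.89×0.72 + 0.23) = 1/0.5892 ≈ 1.697.
ΔY = k × ΔG = (−€241 million) / 0.5892 ≈ −€409 million.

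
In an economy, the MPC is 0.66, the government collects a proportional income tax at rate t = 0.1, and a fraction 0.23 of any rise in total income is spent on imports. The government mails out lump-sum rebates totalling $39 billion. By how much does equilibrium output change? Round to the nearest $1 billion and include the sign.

A lump-sum tax change of −$39 billion shifts disposable income by +$39 billion; first-round consumption changes by −c × ΔT = −0.66 × (−$39 billion) = +$25.74 billion.
Expenditure multiplier = 1/(1 − c(1−t) + m) = 1/(1 − 0.66×0.9 + 0.23) = 1/0.636 ≈ 1.572.
The tax multiplier is −c × k ≈ −1.038, so ΔY = k × (−c·ΔT) = (+$25.74 billion) / 0.636 ≈ +$40 billion.

+$40 billion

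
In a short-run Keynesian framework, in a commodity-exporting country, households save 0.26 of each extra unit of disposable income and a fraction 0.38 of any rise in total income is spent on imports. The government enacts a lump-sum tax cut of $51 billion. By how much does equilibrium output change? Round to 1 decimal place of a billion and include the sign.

+$59.0 billion

MPC = 1 − MPS = 1 − 0.26 = 0.74.
A lump-sum tax change of −$51 billion shifts disposable income by +$51 billion; first-round consumption changes by −c × ΔT = −0.74 × (−$51 billion) = +$37.74 billion.
Expenditure multiplier = 1/(1 − c + m) = 1/(1 − 0.74 + 0.38) = 1/0.64 ≈ 1.563.
The tax multiplier is −c × k ≈ −1.156, so ΔY = k × (−c·ΔT) = (+$37.74 billion) / 0.64 ≈ +$59 billion.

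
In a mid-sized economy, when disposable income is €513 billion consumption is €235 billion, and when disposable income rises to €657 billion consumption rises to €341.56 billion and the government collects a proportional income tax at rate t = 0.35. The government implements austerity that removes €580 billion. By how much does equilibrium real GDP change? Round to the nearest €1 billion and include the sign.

−€1,118 billion

MPC = ΔC/ΔYd = (341.56 − 235)/(657 − 513) = 106.56/144 = 0.74.
Expenditure multiplier = 1/(1 − c(1−t)) = 1/(1 − 0.74×0.65) = 1/0.519 ≈ 1.927.
ΔY = k × ΔG = (−€580 billion) / 0.519 ≈ −€1,118 billion.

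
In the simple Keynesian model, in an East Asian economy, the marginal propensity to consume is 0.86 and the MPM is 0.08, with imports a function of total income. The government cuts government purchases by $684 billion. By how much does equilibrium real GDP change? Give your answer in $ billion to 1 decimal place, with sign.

−$3,109.1 billion

Spending multiplier = 1/(1 − c + m) = 1/(1 − 0.86 + 0.08) = 1/0.22 ≈ 4.545.
ΔY = k × ΔG = (−$684 billion) / 0.22 ≈ −$3,109.1 billion.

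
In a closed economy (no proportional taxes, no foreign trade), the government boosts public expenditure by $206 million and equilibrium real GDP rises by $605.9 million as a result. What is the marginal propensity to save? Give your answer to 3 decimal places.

Implied spending multiplier k = ΔY/ΔG = 605.9/206 ≈ 2.9413.
Since k = 1/(1 − MPC), MPC = 1 − 1/k = 1 − ΔG/ΔY = 1 − 206/605.9 ≈ 0.660.
MPS = 1 − MPC = 0.340.

0.340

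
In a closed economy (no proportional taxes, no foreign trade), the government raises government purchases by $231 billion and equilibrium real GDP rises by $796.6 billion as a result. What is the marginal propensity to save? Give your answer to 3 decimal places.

Implied spending multiplier k = ΔY/ΔG = 796.6/231 ≈ 3.4485.
Since k = 1/(1 − MPC), MPC = 1 − 1/k = 1 − ΔG/ΔY = 1 − 231/796.6 ≈ 0.710.
MPS = 1 − MPC = 0.290.

0.290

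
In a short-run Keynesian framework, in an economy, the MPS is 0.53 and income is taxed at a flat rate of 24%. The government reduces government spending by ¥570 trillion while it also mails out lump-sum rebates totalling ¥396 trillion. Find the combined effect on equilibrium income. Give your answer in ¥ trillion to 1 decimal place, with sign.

MPC = 1 − MPS = 1 − 0.53 = 0.47.
Expenditure multiplier = 1/(1 − c(1−t)) = 1/(1 − 0.47×0.76) = 1/0.6428 ≈ 1.556.
ΔG contributes k·ΔG = (−¥570 trillion) / 0.6428 ≈ −¥886.7 trillion.
ΔT of −¥396 trillion changes first-round spending by −c·ΔT = +¥186.12 trillion, contributing k·(−c·ΔT) = (+¥186.12 trillion) / 0.6428 ≈ +¥289.5 trillion.
Net ΔY = k(ΔG − c·ΔT) = (−¥383.88 trillion) / 0.6428 ≈ −¥597.2 trillion.

−¥597.2 trillion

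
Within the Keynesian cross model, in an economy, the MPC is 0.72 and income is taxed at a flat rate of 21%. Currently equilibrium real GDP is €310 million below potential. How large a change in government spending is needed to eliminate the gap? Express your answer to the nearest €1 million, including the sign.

+€134 million

Spending multiplier = 1/(1 − c(1−t)) = 1/(1 − 0.72×0.79) = 1/0.4312 ≈ 2.319.
Need ΔY = +€310 million, so ΔG = ΔY/k = (+€310 million) × 0.4312 ≈ +€134 million.
The government should increase government spending by €134 million.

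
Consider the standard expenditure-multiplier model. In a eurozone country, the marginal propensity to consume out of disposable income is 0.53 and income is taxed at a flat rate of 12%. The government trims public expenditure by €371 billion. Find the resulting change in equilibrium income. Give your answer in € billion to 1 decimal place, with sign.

−€695.3 billion

Spending multiplier = 1/(1 − c(1−t)) = 1/(1 − 0.53×0.88) = 1/0.5336 ≈ 1.874.
ΔY = k × ΔG = (−€371 billion) / 0.5336 ≈ −€695.3 billion.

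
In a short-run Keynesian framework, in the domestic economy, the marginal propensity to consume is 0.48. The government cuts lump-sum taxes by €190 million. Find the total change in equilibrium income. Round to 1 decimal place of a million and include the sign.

+€175.4 million

A lump-sum tax change of −€190 million shifts disposable income by +€190 million; first-round consumption changes by −c × ΔT = −0.48 × (−€190 million) = +€91.2 million.
Expenditure multiplier = 1/(1 − MPC) = 1/(1 − 0.48) = 1/0.52 ≈ 1.923.
The tax multiplier is −c × k ≈ −0.923, so ΔY = k × (−c·ΔT) = (+€91.2 million) / 0.52 ≈ +€175.4 million.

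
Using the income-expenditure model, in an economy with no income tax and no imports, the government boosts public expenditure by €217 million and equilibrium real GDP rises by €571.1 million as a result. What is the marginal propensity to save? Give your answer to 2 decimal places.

0.38

Implied spending multiplier k = ΔY/ΔG = 571.1/217 ≈ 2.6318.
Since k = 1/(1 − MPC), MPC = 1 − 1/k = 1 − ΔG/ΔY = 1 − 217/571.1 ≈ 0.62.
MPS = 1 − MPC = 0.38.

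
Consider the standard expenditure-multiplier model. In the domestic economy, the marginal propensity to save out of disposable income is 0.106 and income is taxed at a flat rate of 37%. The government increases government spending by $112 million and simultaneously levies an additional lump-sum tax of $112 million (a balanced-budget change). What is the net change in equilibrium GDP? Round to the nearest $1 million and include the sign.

MPC = 1 − MPS = 1 − 0.106 = 0.894.
Expenditure multiplier = 1/(1 − c(1−t)) = 1/(1 − 0.894×0.63) = 1/0.43678 ≈ 2.289.
ΔG contributes k·ΔG = (+$112 million) / 0.43678 ≈ +$256.4 million.
ΔT of +$112 million changes first-round spending by −c·ΔT = −$100.128 million, contributing k·(−c·ΔT) = (−$100.128 million) / 0.43678 ≈ −$229.2 million.
Net ΔY = k(ΔG − c·ΔT) = (+$11.872 million) / 0.43678 ≈ +$27 million.

+$27 million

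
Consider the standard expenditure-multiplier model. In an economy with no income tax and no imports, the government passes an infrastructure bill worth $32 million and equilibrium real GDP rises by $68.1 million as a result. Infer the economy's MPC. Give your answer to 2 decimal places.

Implied spending multiplier k = ΔY/ΔG = 68.1/32 ≈ 2.1281.
Since k = 1/(1 − MPC), MPC = 1 − 1/k = 1 − ΔG/ΔY = 1 − 32/68.1 ≈ 0.53.

0.53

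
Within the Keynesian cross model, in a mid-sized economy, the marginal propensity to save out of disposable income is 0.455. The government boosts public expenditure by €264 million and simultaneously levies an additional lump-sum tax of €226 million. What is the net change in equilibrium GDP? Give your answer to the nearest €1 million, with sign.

MPC = 1 − MPS = 1 − 0.455 = 0.545.
Expenditure multiplier = 1/(1 − MPC) = 1/(1 − 0.545) = 1/0.455 ≈ 2.198.
ΔG contributes k·ΔG = (+€264 million) / 0.455 ≈ +€580.2 million.
ΔT of +€226 million changes first-round spending by −c·ΔT = −€123.17 million, contributing k·(−c·ΔT) = (−€123.17 million) / 0.455 ≈ −€270.7 million.
Net ΔY = k(ΔG − c·ΔT) = (+€140.83 million) / 0.455 ≈ +€310 million.

+€310 million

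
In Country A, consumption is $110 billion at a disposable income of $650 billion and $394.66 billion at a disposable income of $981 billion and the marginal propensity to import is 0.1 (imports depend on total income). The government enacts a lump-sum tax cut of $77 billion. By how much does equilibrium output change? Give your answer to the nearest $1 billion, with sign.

MPC = ΔC/ΔYd = (394.66 − 110)/(981 − 650) = 284.66/331 = 0.86.
A lump-sum tax change of −$77 billion shifts disposable income by +$77 billion; first-round consumption changes by −c × ΔT = −0.86 × (−$77 billion) = +$66.22 billion.
Expenditure multiplier = 1/(1 − c + m) = 1/(1 − 0.86 + 0.1) = 1/0.24 ≈ 4.167.
The tax multiplier is −c × k ≈ −3.583, so ΔY = k × (−c·ΔT) = (+$66.22 billion) / 0.24 ≈ +$276 billion.

+$276 billion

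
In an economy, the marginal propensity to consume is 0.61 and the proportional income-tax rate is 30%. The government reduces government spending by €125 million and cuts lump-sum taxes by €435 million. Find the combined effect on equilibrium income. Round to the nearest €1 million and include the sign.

Expenditure multiplier = 1/(1 − c(1−t)) = 1/(1 − 0.61×0.7) = 1/0.573 ≈ 1.745.
ΔG contributes k·ΔG = (−€125 million) / 0.573 ≈ −€218.2 million.
ΔT of −€435 million changes first-round spending by −c·ΔT = +€265.35 million, contributing k·(−c·ΔT) = (+€265.35 million) / 0.573 ≈ +€463.1 million.
Net ΔY = k(ΔG − c·ΔT) = (+€140.35 million) / 0.573 ≈ +€245 million.

+€245 million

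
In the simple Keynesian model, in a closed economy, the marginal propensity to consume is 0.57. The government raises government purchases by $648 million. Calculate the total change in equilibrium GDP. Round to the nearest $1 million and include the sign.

Spending multiplier = 1/(1 − MPC) = 1/(1 − 0.57) = 1/0.43 ≈ 2.326.
ΔY = k × ΔG = (+$648 million) / 0.43 ≈ +$1,507 million.

+$1,507 million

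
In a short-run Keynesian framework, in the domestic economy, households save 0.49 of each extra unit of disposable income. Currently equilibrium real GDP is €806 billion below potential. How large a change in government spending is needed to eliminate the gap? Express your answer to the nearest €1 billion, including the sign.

MPC = 1 − MPS = 1 − 0.49 = 0.51.
Spending multiplier = 1/(1 − MPC) = 1/(1 − 0.51) = 1/0.49 ≈ 2.041.
Need ΔY = +€806 billion, so ΔG = ΔY/k = (+€806 billion) × 0.49 ≈ +€395 billion.
The government should increase government spending by €395 billion.

+€395 billion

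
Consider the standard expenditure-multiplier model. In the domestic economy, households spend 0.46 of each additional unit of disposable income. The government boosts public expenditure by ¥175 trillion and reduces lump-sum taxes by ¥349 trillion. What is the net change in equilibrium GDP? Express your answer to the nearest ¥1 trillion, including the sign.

+¥621 trillion

Expenditure multiplier = 1/(1 − MPC) = 1/(1 − 0.46) = 1/0.54 ≈ 1.852.
ΔG contributes k·ΔG = (+¥175 trillion) / 0.54 ≈ +¥324.1 trillion.
ΔT of −¥349 trillion changes first-round spending by −c·ΔT = +¥160.54 trillion, contributing k·(−c·ΔT) = (+¥160.54 trillion) / 0.54 ≈ +¥297.3 trillion.
Net ΔY = k(ΔG − c·ΔT) = (+¥335.54 trillion) / 0.54 ≈ +¥621 trillion.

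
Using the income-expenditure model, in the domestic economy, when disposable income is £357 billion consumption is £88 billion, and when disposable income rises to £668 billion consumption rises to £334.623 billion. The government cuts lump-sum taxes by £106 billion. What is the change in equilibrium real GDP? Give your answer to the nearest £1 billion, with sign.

MPC = ΔC/ΔYd = (334.623 − 88)/(668 − 357) = 246.623/311 = 0.793.
A lump-sum tax change of −£106 billion shifts disposable income by +£106 billion; first-round consumption changes by −c × ΔT = −0.793 × (−£106 billion) = +£84.058 billion.
Expenditure multiplier = 1/(1 − MPC) = 1/(1 − 0.793) = 1/0.207 ≈ 4.831.
The tax multiplier is −c × k ≈ −3.831, so ΔY = k × (−c·ΔT) = (+£84.058 billion) / 0.207 ≈ +£406 billion.

+£406 billion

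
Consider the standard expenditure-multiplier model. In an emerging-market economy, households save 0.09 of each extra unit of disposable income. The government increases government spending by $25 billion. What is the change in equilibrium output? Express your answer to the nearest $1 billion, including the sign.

+$278 billion

MPC = 1 − MPS = 1 − 0.09 = 0.91.
Government-spending multiplier = 1/(1 − MPC) = 1/(1 − 0.91) = 1/0.09 ≈ 11.111.
ΔY = k × ΔG = (+$25 billion) / 0.09 ≈ +$278 billion.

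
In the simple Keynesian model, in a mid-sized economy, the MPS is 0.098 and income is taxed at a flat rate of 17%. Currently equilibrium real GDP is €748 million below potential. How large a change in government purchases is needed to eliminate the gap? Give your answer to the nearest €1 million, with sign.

MPC = 1 − MPS = 1 − 0.098 = 0.902.
Spending multiplier = 1/(1 − c(1−t)) = 1/(1 − 0.902×0.83) = 1/0.25134 ≈ 3.979.
Need ΔY = +€748 million, so ΔG = ΔY/k = (+€748 million) × 0.25134 ≈ +€188 million.
The government should increase government purchases by €188 million.

+€188 million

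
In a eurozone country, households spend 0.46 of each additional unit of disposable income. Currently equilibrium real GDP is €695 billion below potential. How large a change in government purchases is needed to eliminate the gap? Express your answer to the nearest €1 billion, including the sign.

+€375 billion

Spending multiplier = 1/(1 − MPC) = 1/(1 − 0.46) = 1/0.54 ≈ 1.852.
Need ΔY = +€695 billion, so ΔG = ΔY/k = (+€695 billion) × 0.54 ≈ +€375 billion.
The government should increase government purchases by €375 billion.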